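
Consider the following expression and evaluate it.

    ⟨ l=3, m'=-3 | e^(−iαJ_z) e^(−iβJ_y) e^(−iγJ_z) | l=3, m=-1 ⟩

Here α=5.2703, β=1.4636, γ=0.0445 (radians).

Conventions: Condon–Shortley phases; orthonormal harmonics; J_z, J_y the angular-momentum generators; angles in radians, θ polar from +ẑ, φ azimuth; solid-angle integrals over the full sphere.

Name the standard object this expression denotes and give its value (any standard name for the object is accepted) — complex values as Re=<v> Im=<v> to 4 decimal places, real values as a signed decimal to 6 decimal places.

Wigner D-matrix element, Re=-0.5240 Im=-0.0778

This is a Wigner D-matrix element — the rotation-matrix element ⟨l m'| R(α,β,γ) |l m⟩ in the angular-momentum basis.
First d^3_{-3,-1}(β=1.4636), then the phase factors e^{-i(-3)α} and e^{-i(-1)γ}:
c=cos(1.463600/2)=0.743973, s=sin(1.463600/2)=0.668210; N=√[1·720·2·24]=185.903201
The bounds max(0,m−m')=2 and min(l+m,l−m')=2 give 1 term
  k=2: (−1)^0·185.9032/(48)·0.7440^4·0.6682^2 = +0.529785
d^3_{-3,-1}(1.4636) = +0.529785
Phases: e^{-i·(-3)·5.2703}=-0.994707-0.102755i, e^{-i·(-1)·0.0445}=+0.999010+0.044485i ⇒ D=-0.524037-0.077827i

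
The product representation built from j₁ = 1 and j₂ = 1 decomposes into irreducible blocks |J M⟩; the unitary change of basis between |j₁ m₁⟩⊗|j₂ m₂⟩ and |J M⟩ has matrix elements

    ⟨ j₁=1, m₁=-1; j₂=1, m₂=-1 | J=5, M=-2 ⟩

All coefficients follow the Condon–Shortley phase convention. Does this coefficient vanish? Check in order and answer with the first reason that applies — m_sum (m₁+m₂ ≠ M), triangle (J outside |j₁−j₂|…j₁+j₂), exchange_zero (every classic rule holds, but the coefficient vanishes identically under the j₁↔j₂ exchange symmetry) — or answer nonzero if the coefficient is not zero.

m-sum: m₁+m₂ = -1+(-1) = -2, M = -2  ✓
triangle: need |j₁−j₂| ≤ J ≤ j₁+j₂, i.e. J ∈ [0, 2]; J = 5 is outside ✗ ⇒ coefficient is 0

triangle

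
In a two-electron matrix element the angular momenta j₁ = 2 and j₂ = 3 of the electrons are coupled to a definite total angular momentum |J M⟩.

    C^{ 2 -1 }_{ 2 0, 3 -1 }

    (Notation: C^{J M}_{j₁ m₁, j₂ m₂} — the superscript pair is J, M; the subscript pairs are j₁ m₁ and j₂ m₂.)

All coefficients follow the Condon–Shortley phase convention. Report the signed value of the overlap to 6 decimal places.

−√(1/7) ≈ -0.377964

j₁+j₂−J=3  J+j₁−j₂=1  J−j₁+j₂=3  j₁+j₂+J+1=8
(j₁±m₁, j₂±m₂, J±M) = (2,2,2,4,1,3)
P² = 36/7
sum k=1..2:
  [1] −1/4 = -1/4
  [2] +1/12 = 1/12
S = -1/6
C² = P²·S² = 1/7 ; C = -0.377964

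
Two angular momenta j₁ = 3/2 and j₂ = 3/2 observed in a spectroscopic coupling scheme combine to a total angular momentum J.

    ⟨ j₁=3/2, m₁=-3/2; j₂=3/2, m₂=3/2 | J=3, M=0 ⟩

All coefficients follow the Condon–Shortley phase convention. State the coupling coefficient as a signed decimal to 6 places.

j₁+j₂−J=0  J+j₁−j₂=3  J−j₁+j₂=3  j₁+j₂+J+1=7
(j₁±m₁, j₂±m₂, J±M) = (0,3,3,0,3,3)
P² = 324/5
sum k=0..0:
  [0] +1/36 = 1/36
S = 1/36
C² = P²·S² = 1/20 ; C = +0.223607

+√(1/20) = +0.223607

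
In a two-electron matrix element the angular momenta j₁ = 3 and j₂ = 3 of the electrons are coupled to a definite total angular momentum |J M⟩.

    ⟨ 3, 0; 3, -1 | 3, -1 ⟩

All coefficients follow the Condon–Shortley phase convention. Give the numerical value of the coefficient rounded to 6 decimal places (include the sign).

-0.408248  (= −√(1/6))

√[7·3!3!3!/10! · 3!3!2!4!2!4!] = √(864/25)
  +(−1)^0/∏(0,3,3,2,0,1)! = 1/72  (running 1/72)
  +(−1)^1/∏(1,2,2,1,1,2)! = -1/8  (running -1/9)
  +(−1)^2/∏(2,1,1,0,2,3)! = 1/24  (running -5/72)
⟨..|..⟩ = √(864/25)·(-5/72) = -0.408248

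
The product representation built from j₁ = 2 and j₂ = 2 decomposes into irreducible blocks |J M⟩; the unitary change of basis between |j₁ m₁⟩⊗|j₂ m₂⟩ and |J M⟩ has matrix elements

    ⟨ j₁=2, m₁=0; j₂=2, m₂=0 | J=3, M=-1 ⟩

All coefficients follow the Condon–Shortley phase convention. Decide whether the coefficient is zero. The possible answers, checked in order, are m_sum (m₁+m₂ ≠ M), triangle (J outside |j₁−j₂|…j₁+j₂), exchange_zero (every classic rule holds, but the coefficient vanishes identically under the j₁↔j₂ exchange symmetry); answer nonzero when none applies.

m-sum: m₁+m₂ = 0+0 = 0, M = -1  ✗ ⇒ coefficient is 0

m_sum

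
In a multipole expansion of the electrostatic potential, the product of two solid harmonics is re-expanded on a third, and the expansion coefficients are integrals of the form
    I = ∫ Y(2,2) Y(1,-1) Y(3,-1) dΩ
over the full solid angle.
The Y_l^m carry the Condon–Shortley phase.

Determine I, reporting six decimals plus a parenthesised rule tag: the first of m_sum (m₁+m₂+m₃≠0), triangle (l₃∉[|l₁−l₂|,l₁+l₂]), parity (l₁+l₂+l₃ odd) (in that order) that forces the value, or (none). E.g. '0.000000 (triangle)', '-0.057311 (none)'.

-0.082589 (none)

Checks pass: Σm=0; 6 even; l₃=3∈[1,3].
(2·2+1)(2·1+1)(2·3+1) = 105
Δ: 0! 4! 2! / 7! → 1/105
sum: t=0:+1/4 = 1/4
3j²(2 1 3; 0 0 0) = Δ·Π!·Σ² = 3/35  (sign -1)
sum: t=0:+1/48 = 1/48
3j²(2 1 3; 2 -1 -1) = Δ·Π!·Σ² = 1/105  (sign +1)
combine: 4πI² = 105·3/35·1/105 = 3/35
take √, sign -1: I = -0.08258890
No selection rule forces the value: the integral is nonzero (none).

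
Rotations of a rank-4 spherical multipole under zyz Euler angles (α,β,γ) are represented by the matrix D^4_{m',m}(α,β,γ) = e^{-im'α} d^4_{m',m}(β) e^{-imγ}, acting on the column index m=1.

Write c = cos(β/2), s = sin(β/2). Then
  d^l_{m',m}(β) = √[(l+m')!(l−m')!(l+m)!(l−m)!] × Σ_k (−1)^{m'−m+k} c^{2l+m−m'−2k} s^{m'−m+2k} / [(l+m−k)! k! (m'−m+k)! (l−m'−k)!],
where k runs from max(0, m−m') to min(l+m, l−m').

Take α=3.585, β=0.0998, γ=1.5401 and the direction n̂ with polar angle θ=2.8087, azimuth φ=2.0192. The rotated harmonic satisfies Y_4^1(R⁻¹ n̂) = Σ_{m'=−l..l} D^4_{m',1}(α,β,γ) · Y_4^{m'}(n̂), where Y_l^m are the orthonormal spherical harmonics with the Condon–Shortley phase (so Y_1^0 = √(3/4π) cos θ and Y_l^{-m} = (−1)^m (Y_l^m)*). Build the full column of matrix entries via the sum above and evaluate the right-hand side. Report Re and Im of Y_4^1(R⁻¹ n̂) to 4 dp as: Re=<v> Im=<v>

Re=-0.4590 Im=-0.1500

Need the full column D^4_{m',1} for m'=−4..4 at α=3.5850, β=0.0998, γ=1.5401.
cos(β/2)=0.998755, sin(β/2)=0.049879
d^4_{-4,1}: single k=5 term ⇒ +0.000002;  D = +0.000002+0.000001i
d^4_{-3,1}: k∈[4..5] ⇒ +0.000081 -0.000000 = +0.000081;  D = -0.000080+0.000017i
d^4_{-2,1}: k∈[3..5] ⇒ +0.001744 -0.000007 +0.000000 = +0.001738;  D = +0.001380-0.001056i
d^4_{-1,1}: k∈[2..5] ⇒ +0.024694 -0.000185 +0.000000 -0.000000 = +0.024510;  D = -0.011190+0.021806i
d^4_{0,1}: k∈[1..4] ⇒ +0.221131 -0.003309 +0.000008 -0.000000 = +0.217830;  D = +0.006686-0.217727i
d^4_{1,1}: k∈[0..3] ⇒ +0.990085 -0.037041 +0.000185 -0.000000 = +0.953229;  D = +0.382334+0.873193i
d^4_{2,1}: k∈[0..2] ⇒ -0.209783 +0.002616 -0.000004 = -0.207171;  D = +0.156477+0.135775i
d^4_{3,1}: k∈[0..1] ⇒ +0.019600 -0.000081 = +0.019519;  D = +0.018805+0.005230i
d^4_{4,1}: single k=0 term ⇒ -0.000923;  D = +0.000909-0.000158i
Y_4^{m'}(θ=2.8087,φ=2.0192) and Σ D·Y over m':
  (+0.0000+0.0000i)·(-0.0011-0.0049i)  (-0.0001+0.0000i)·(-0.0402-0.0092i)  (+0.0014-0.0011i)·(-0.1171+0.1466i)  (-0.0112+0.0218i)·(+0.2060+0.4282i)  (+0.0067-0.2177i)·(+0.4367+0.0000i)  (+0.3823+0.8732i)·(-0.2060+0.4282i)  (+0.1565+0.1358i)·(-0.1171-0.1466i)  (+0.0188+0.0052i)·(+0.0402-0.0092i)  (+0.0009-0.0002i)·(-0.0011+0.0049i)
Y_4^1(R⁻¹ n̂) = -0.459043-0.150008i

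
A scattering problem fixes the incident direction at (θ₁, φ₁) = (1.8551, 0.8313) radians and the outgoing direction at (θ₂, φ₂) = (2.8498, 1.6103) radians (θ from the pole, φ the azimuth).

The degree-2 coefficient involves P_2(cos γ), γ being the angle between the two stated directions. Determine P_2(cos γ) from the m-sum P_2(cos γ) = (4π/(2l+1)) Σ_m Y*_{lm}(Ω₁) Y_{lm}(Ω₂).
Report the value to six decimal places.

Summing Y*_{l m}(θ₁,φ₁)·Y_{l m}(θ₂,φ₂) over m ∈ [−2, 2]; prefactor 4π/(2·2+1) = 2.513274:
  m=-2: (-0.032626+0.354386i) × (-0.031866+0.002523i) = +0.000146-0.011375i  (running Σ = +0.000146-0.011375i)
  m=-1: (-0.140170-0.153667i) × (+0.008406+0.212679i) = +0.031503-0.031103i  (running Σ = +0.031649-0.042478i)
  m=0: (-0.240952-0.000000i) × (+0.552484+0.000000i) = -0.133122-0.000000i  (running Σ = -0.101473-0.042478i)
  m=1: (+0.140170-0.153667i) × (-0.008406+0.212679i) = +0.031503+0.031103i  (running Σ = -0.069970-0.011375i)
  m=2: (-0.032626-0.354386i) × (-0.031866-0.002523i) = +0.000146+0.011375i  (running Σ = -0.069824-0.000000i)
Total Σ_m = -0.069824-0.000000i. Multiply by 2.513274: -0.175487-0.000000i. P_2(cos γ) = -0.175487

-0.175487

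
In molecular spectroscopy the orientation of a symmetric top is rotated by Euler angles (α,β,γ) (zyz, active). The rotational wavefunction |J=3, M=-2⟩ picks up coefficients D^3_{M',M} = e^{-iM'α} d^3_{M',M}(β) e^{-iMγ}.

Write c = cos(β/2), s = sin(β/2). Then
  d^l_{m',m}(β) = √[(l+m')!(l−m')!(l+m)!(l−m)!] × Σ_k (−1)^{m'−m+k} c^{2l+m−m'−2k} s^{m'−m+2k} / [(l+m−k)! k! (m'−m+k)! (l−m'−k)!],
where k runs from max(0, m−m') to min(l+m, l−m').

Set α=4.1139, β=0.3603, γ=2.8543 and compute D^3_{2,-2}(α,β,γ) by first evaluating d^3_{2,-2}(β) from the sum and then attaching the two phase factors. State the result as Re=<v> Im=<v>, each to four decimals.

Split into d^3_{2,-2}(β=0.3603) × two z-phases.
c=cos(0.360300/2)=0.983817, s=sin(0.360300/2)=0.179177; N=√[120·1·1·120]=120.000000
k: max(0,(-2)−(2))=0 … min(3+(-2),3−(2))=1
  k=0: (−1)^4·120.0000/(24)·0.9838^2·0.1792^4 = +0.004988
  k=1: (−1)^5·120.0000/(120)·0.9838^0·0.1792^6 = -0.000033
d^3_{2,-2}(0.3603) = +0.004988 -0.000033 = +0.004955
Attach z-rotation phases: D = e^{-i(2)(4.1139)}·(+0.004955)·e^{-i(-2)(2.8543)} = -0.004026-0.002889i

Re=-0.0040 Im=-0.0029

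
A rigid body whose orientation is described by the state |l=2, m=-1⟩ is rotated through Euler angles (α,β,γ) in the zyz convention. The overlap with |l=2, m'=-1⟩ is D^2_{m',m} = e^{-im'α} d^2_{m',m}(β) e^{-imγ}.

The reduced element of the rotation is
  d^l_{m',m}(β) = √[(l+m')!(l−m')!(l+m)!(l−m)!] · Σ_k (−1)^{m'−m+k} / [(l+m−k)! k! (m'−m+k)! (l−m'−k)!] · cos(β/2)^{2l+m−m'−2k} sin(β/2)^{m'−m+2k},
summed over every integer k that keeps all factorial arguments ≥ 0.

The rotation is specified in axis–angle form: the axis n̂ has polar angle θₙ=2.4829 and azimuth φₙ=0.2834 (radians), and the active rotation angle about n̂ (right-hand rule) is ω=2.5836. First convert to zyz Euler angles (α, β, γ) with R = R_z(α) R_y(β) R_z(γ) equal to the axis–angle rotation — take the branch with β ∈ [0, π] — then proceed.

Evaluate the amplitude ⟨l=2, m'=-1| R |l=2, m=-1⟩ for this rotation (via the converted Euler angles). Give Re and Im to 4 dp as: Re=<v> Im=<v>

Re=0.1933 Im=0.1612

Axis–angle → zyz. n̂ = (sinθₙcosφₙ, sinθₙsinφₙ, cosθₙ) = (+0.587668, +0.171152, -0.790793), ω = 2.5836.
R = I cosω + sinω [n̂]ₓ + (1−cosω) n̂n̂ᵀ gives
  R = [-0.209996, +0.604617, -0.768335; -0.232808, -0.794177, -0.561323; -0.949580, +0.060999, +0.307534]
β = atan2(√(R₁₃²+R₂₃²), R₃₃) = 1.258196; α = atan2(R₂₃, R₁₃) mod 2π = 3.772542; γ = atan2(R₃₂, −R₃₁) mod 2π = 0.064150
D^2_{-1,-1}(3.7725,1.2582,0.0641) = e^{-i·-1·3.7725}·d^2_{-1,-1}(1.2582)·e^{-i·-1·0.0641}. Compute d first:
With c≡cos(β/2)=0.808559 and s≡sin(β/2)=0.588416, N=[1·6·1·6]^{1/2}=6.000000
Admissible k: 0..1 (factorial args all ≥0)
  k=0: (−1)^0·6.0000/(6)·0.8086^4·0.5884^0 = +0.427411
  k=1: (−1)^1·6.0000/(2)·0.8086^2·0.5884^2 = -0.679067
d^2_{-1,-1}(1.2582) = +0.427411 -0.679067 = -0.251656
Phases: e^{-i·(-1)·3.7725}=-0.807468-0.589912i, e^{-i·(-1)·0.0641}=+0.997943+0.064106i ⇒ D=+0.193269+0.161176i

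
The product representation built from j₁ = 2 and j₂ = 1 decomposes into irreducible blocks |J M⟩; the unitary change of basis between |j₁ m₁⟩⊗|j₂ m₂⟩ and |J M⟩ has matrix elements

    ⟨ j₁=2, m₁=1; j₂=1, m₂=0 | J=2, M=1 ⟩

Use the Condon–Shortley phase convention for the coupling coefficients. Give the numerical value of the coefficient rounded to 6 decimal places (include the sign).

√[5·1!3!1!/6! · 3!1!1!1!3!1!] = √(3/2)
  +(−1)^0/∏(0,1,1,1,2,0)! = 1/2  (running 1/2)
  +(−1)^1/∏(1,0,0,0,3,1)! = -1/6  (running 1/3)
⟨..|..⟩ = √(3/2)·(1/3) = +0.408248

+0.408248  (= +√(1/6))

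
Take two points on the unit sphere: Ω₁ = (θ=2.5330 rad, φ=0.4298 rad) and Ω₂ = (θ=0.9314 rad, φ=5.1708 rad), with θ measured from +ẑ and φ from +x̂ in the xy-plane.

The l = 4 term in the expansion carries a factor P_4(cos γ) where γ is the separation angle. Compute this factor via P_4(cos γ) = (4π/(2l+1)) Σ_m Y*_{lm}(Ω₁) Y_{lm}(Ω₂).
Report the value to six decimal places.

Addition theorem: P_4(cos γ) = (4π/9) Σ_m Y*_{lm}(Ω₁) Y_{lm}(Ω₂), m = −4…4:
  [-4]  conj(Y_{4,-4})(Ω₁) = (-0.006990, 0.046758) ; Y_{4,-4}(Ω₂) = (-0.047678, -0.177195) ; Δ = (0.008619, -0.000991)
  [-3]  conj(Y_{4,-3})(Ω₁) = (-0.053291, -0.184354) ; Y_{4,-3}(Ω₂) = (-0.378582, -0.074995) ; Δ = (0.006349, 0.073790)
  [-2]  conj(Y_{4,-2})(Ω₁) = (0.264931, 0.307483) ; Y_{4,-2}(Ω₂) = (-0.195577, 0.255158) ; Δ = (-0.130271, 0.007463)
  [-1]  conj(Y_{4,-1})(Ω₁) = (-0.345356, -0.158304) ; Y_{4,-1}(Ω₂) = (-0.050880, -0.103105) ; Δ = (0.001250, 0.043662)
  [+0]  conj(Y_{4,0})(Ω₁) = (-0.141226, -0.000000) ; Y_{4,0}(Ω₂) = (-0.343228, 0.000000) ; Δ = (0.048473, 0.000000)
  [+1]  conj(Y_{4,1})(Ω₁) = (0.345356, -0.158304) ; Y_{4,1}(Ω₂) = (0.050880, -0.103105) ; Δ = (0.001250, -0.043662)
  [+2]  conj(Y_{4,2})(Ω₁) = (0.264931, -0.307483) ; Y_{4,2}(Ω₂) = (-0.195577, -0.255158) ; Δ = (-0.130271, -0.007463)
  [+3]  conj(Y_{4,3})(Ω₁) = (0.053291, -0.184354) ; Y_{4,3}(Ω₂) = (0.378582, -0.074995) ; Δ = (0.006349, -0.073790)
  [+4]  conj(Y_{4,4})(Ω₁) = (-0.006990, -0.046758) ; Y_{4,4}(Ω₂) = (-0.047678, 0.177195) ; Δ = (0.008619, 0.000991)
Total Σ_m = (-0.179635, 0.000000). Multiply by 1.396263: (-0.250818, 0.000000). P_4(cos γ) = -0.250818

-0.250818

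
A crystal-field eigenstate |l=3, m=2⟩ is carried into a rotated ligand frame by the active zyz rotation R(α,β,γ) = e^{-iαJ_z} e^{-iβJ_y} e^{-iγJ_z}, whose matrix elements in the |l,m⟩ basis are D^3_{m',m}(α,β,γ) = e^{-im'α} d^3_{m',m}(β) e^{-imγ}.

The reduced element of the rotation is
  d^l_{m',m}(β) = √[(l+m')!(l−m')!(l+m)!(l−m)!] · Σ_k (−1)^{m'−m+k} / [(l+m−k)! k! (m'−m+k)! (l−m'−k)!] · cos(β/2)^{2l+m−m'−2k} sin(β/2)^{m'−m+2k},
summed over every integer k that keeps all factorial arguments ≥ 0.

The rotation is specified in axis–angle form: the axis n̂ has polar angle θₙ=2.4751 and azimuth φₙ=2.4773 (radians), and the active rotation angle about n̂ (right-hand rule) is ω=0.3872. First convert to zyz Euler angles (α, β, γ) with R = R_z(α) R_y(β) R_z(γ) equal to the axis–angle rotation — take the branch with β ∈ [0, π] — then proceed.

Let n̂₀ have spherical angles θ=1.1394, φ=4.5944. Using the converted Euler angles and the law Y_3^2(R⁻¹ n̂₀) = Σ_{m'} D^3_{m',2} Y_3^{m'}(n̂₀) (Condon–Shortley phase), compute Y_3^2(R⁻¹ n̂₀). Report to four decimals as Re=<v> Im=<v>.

Axis–angle → zyz. n̂ = (sinθₙcosφₙ, sinθₙsinφₙ, cosθₙ) = (-0.486768, +0.381142, -0.785995), ω = 0.3872.
R = I cosω + sinω [n̂]ₓ + (1−cosω) n̂n̂ᵀ gives
  R = [+0.943511, +0.283055, +0.172242; -0.310524, +0.936724, +0.161624; -0.115595, -0.205980, +0.971705]
β = atan2(√(R₁₃²+R₂₃²), R₃₃) = 0.238452; α = atan2(R₂₃, R₁₃) mod 2π = 0.753608; γ = atan2(R₃₂, −R₃₁) mod 2π = 5.223786
Need the full column D^3_{m',2} for m'=−3..3 at α=0.7536, β=0.2385, γ=5.2238.
cos(β/2)=0.992901, sin(β/2)=0.118944
d^3_{-3,2}: single k=5 term ⇒ +0.000058;  D = -0.000019-0.000055i
d^3_{-2,2}: k∈[4..5] ⇒ +0.000987 -0.000003 = +0.000984;  D = -0.000871-0.000458i
d^3_{-1,2}: k∈[3..4] ⇒ +0.010418 -0.000075 = +0.010343;  D = -0.009970+0.002751i
d^3_{0,2}: k∈[2..3] ⇒ +0.075312 -0.001081 = +0.074232;  D = -0.038673+0.063362i
d^3_{1,2}: k∈[1..2] ⇒ +0.362970 -0.010418 = +0.352553;  D = +0.071977+0.345127i
d^3_{2,2}: k∈[0..1] ⇒ +0.958155 -0.068751 = +0.889404;  D = +0.728190+0.510665i
d^3_{3,2}: single k=0 term ⇒ -0.281156;  D = -0.278325+0.039797i
Y_3^{m'}(θ=1.1394,φ=4.5944) and Σ D·Y over m':
  (-0.0000-0.0001i)·(+0.1084-0.2933i)  (-0.0009-0.0005i)·(-0.3428-0.0824i)  (-0.0100+0.0028i)·(+0.0043-0.0367i)  (-0.0387+0.0634i)·(-0.3317+0.0000i)  (+0.0720+0.3451i)·(-0.0043-0.0367i)  (+0.7282+0.5107i)·(-0.3428+0.0824i)  (-0.2783+0.0398i)·(-0.1084-0.2933i)
Y_3^2(R⁻¹ n̂) = -0.224438-0.062267i

Re=-0.2244 Im=-0.0623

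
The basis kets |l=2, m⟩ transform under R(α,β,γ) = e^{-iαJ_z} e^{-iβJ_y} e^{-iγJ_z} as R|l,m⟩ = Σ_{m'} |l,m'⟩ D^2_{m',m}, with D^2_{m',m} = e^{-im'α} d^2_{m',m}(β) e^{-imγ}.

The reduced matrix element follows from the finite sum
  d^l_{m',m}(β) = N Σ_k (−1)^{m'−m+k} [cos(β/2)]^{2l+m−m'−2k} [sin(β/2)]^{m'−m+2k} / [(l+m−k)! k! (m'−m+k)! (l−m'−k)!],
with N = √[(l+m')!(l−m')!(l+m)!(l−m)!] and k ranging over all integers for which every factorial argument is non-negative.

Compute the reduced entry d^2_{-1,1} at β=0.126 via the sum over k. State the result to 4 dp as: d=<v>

d=0.0118

d^2_{-1,1}(β=0.1260) via the finite sum:
c=cos(0.126000/2)=0.998016, s=sin(0.126000/2)=0.062958; N=√[1·6·6·1]=6.000000
The bounds max(0,m−m')=2 and min(l+m,l−m')=3 give 2 terms
  k=2: (−1)^0·6.0000/(2)·0.9980^2·0.0630^2 = +0.011844
  k=3: (−1)^1·6.0000/(6)·0.9980^0·0.0630^4 = -0.000016
d^2_{-1,1}(0.1260) = +0.011844 -0.000016 = +0.011828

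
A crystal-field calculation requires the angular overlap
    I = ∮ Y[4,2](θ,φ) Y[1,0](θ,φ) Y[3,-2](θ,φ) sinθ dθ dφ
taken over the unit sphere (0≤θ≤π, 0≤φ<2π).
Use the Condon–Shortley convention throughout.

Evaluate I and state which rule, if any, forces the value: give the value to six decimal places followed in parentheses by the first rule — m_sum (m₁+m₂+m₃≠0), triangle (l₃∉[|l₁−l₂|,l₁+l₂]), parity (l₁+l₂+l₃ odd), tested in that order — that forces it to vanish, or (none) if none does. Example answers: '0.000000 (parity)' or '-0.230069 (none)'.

Checks pass: Σm=0; 8 even; l₃=3∈[3,5].
(2·4+1)(2·1+1)(2·3+1) = 189
Δ: 2! 6! 0! / 9! → 1/252
sum: t=1:−1/36 = -1/36
3j²(4 1 3; 0 0 0) = Δ·Π!·Σ² = 4/63  (sign +1)
sum: t=1:−1/120 = -1/120
3j²(4 1 3; 2 0 -2) = Δ·Π!·Σ² = 1/21  (sign +1)
combine: 4πI² = 189·4/63·1/21 = 4/7
take √, sign +1: I = 0.21324362
No selection rule forces the value: the integral is nonzero (none).

0.213244 (none)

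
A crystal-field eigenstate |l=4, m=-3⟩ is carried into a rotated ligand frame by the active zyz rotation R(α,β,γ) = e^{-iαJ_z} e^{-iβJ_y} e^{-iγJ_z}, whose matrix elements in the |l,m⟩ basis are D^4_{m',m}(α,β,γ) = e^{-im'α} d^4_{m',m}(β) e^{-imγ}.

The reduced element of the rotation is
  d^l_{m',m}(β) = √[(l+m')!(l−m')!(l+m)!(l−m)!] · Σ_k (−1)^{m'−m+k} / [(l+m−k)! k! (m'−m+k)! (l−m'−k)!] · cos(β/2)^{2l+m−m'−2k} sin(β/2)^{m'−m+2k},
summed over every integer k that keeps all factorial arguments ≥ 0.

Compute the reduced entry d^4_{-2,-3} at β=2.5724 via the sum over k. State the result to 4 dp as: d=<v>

d^4_{-2,-3}(β=2.5724) via the finite sum:
c=cos(2.572400/2)=0.280770, s=sin(2.572400/2)=0.959775; N=√[2·720·1·5040]=2693.993318
k: max(0,(-3)−(-2))=0 … min(4+(-3),4−(-2))=1
  k=0: (−1)^1·2693.9933/(720)·0.2808^7·0.9598^1 = -0.000494
  k=1: (−1)^2·2693.9933/(240)·0.2808^5·0.9598^3 = +0.017316
d^4_{-2,-3}(2.5724) = -0.000494 +0.017316 = +0.016822

d=0.0168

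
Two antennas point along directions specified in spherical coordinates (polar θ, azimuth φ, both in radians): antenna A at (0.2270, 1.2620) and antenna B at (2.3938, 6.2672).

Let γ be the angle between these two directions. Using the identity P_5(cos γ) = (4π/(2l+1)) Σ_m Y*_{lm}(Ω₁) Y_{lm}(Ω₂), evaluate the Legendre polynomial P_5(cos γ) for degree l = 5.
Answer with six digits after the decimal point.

0.312612

Addition theorem: P_5(cos γ) = (4π/11) Σ_m Y*_{lm}(Ω₁) Y_{lm}(Ω₂), m = −5…5:
  m=-5: Y*=0.00027 + 0.00001j  Y=0.06728 + 0.00539j  product 0.00002 + 0.00000j
  m=-4: Y*=0.00121 - 0.00346j  Y=-0.22965 - 0.01470j  product -0.00033 + 0.00078j
  m=-3: Y*=-0.02378 - 0.01787j  Y=0.41706 + 0.02002j  product -0.00956 - 0.00793j
  m=-2: Y*=-0.12601 + 0.08951j  Y=-0.35189 - 0.01125j  product 0.04535 - 0.03008j
  m=-1: Y*=0.14536 + 0.45568j  Y=-0.09960 - 0.00159j  product -0.01375 - 0.04562j
  m=+0: Y*=0.60681 + 0.00000j  Y=0.37935 + 0.00000j  product 0.23019 + 0.00000j
  m=+1: Y*=-0.14536 + 0.45568j  Y=0.09960 - 0.00159j  product -0.01375 + 0.04562j
  m=+2: Y*=-0.12601 - 0.08951j  Y=-0.35189 + 0.01125j  product 0.04535 + 0.03008j
  m=+3: Y*=0.02378 - 0.01787j  Y=-0.41706 + 0.02002j  product -0.00956 + 0.00793j
  m=+4: Y*=0.00121 + 0.00346j  Y=-0.22965 + 0.01470j  product -0.00033 - 0.00078j
  m=+5: Y*=-0.00027 + 0.00001j  Y=-0.06728 + 0.00539j  product 0.00002 - 0.00000j
Σ over m = 0.27365 + 0.00000j; ×(4π/11) → 0.31261 + 0.00000j. Real part: 0.312612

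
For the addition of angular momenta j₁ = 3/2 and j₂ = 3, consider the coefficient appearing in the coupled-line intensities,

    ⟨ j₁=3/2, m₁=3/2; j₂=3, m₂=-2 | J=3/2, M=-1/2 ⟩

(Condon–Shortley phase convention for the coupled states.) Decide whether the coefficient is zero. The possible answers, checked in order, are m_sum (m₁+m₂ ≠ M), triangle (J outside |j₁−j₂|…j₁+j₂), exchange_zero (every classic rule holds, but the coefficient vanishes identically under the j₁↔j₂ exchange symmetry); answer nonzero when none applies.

nonzero

m-sum: m₁+m₂ = 3/2+(-2) = -1/2, M = -1/2  ✓
triangle: |j₁−j₂| = 3/2 ≤ J = 3/2 ≤ j₁+j₂ = 9/2  ✓
exchange: j₁≠j₂ or m₁≠m₂ — the exchange symmetry imposes no constraint here
value check: CG = +√(2/7) = +0.534522 ≠ 0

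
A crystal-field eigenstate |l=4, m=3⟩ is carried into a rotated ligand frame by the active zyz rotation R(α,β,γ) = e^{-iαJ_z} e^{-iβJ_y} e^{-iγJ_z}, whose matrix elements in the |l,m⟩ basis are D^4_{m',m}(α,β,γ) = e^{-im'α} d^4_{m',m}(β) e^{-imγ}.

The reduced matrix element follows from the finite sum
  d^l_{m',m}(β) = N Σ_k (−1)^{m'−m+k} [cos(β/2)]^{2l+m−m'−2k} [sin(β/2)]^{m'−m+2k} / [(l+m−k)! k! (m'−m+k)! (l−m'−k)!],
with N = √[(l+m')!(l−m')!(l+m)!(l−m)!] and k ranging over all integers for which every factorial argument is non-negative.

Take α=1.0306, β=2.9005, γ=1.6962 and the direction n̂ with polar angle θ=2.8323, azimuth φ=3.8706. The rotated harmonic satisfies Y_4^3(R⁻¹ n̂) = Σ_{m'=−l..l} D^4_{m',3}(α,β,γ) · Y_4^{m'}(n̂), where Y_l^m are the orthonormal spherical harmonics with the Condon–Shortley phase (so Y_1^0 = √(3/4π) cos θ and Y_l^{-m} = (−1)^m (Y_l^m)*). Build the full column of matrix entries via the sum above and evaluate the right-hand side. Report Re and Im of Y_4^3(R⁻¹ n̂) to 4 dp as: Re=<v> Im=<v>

Need the full column D^4_{m',3} for m'=−4..4 at α=1.0306, β=2.9005, γ=1.6962.
cos(β/2)=0.120255, sin(β/2)=0.992743
d^4_{-4,3}: single k=7 term ⇒ +0.323225;  D = +0.183731-0.265927i
d^4_{-3,3}: k∈[6..7] ⇒ +0.096900 -0.943398 = -0.846498;  D = +0.349803+0.770842i
d^4_{-2,3}: k∈[5..6] ⇒ +0.018822 -0.427586 = -0.408764;  D = +0.406102+0.046576i
d^4_{-1,3}: k∈[4..5] ⇒ +0.002687 -0.109874 = -0.107187;  D = +0.065242-0.085044i
d^4_{0,3}: k∈[3..4] ⇒ +0.000291 -0.019841 = -0.019549;  D = -0.007182-0.018182i
d^4_{1,3}: k∈[2..3] ⇒ +0.000024 -0.002687 = -0.002663;  D = -0.002628-0.000435i
d^4_{2,3}: k∈[1..2] ⇒ +0.000001 -0.000276 = -0.000275;  D = -0.000178+0.000209i
d^4_{3,3}: k∈[0..1] ⇒ +0.000000 -0.000021 = -0.000021;  D = +0.000007+0.000020i
d^4_{4,3}: single k=0 term ⇒ -0.000001;  D = +0.000001+0.000000i
Y_4^{m'}(θ=2.8323,φ=3.8706) and Σ D·Y over m':
  (+0.1837-0.2659i)·(-0.0037-0.0008i)  (+0.3498+0.7708i)·(-0.0194-0.0274i)  (+0.4061+0.0466i)·(+0.0187-0.1648i)  (+0.0652-0.0850i)·(+0.3429-0.3062i)  (-0.0072-0.0182i)·(+0.4860+0.0000i)  (-0.0026-0.0004i)·(-0.3429-0.3062i)  (-0.0002+0.0002i)·(+0.0187+0.1648i)  (+0.0000+0.0000i)·(+0.0194-0.0274i)  (+0.0000+0.0000i)·(-0.0037+0.0008i)
Y_4^3(R⁻¹ n̂) = +0.022270-0.146855i

Re=0.0223 Im=-0.1469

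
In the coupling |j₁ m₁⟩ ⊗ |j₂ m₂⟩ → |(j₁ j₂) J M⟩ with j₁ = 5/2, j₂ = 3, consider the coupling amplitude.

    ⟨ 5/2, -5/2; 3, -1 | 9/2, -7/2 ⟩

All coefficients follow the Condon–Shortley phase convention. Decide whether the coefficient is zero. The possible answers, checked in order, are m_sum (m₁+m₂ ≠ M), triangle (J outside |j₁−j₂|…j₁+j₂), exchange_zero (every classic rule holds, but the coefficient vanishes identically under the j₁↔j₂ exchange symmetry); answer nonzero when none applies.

m-sum: m₁+m₂ = -5/2+(-1) = -7/2, M = -7/2  ✓
triangle: |j₁−j₂| = 1/2 ≤ J = 9/2 ≤ j₁+j₂ = 11/2  ✓
exchange: j₁≠j₂ or m₁≠m₂ — the exchange symmetry imposes no constraint here
value check: CG = −√(50/99) = -0.710669 ≠ 0

nonzero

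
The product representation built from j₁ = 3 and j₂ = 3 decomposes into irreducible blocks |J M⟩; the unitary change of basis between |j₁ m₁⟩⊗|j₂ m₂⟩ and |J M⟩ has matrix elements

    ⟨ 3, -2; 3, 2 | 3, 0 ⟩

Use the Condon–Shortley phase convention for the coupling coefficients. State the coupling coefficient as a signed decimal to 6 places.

√[7·3!3!3!/10! · 1!5!5!1!3!3!] = √(216)
  +(−1)^2/∏(2,1,3,3,0,0)! = 1/72  (running 1/72)
  +(−1)^3/∏(3,0,2,2,1,1)! = -1/24  (running -1/36)
⟨..|..⟩ = √(216)·(-1/36) = -0.408248

-0.408248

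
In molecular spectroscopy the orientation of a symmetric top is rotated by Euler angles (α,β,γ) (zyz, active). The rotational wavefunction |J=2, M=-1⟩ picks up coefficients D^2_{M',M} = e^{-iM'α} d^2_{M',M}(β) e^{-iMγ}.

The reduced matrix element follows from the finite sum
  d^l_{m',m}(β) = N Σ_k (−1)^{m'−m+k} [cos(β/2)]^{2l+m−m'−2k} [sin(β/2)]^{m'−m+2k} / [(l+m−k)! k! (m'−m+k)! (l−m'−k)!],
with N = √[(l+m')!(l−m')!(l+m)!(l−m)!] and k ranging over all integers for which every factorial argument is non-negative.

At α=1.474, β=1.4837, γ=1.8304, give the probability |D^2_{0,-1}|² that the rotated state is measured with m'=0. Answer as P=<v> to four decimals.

D^2_{0,-1}(1.4740,1.4837,1.8304) = e^{-i·0·1.4740}·d^2_{0,-1}(1.4837)·e^{-i·-1·1.8304}. Compute d first:
c=cos(1.483700/2)=0.737220, s=sin(1.483700/2)=0.675653; N=√[2·2·1·6]=4.898979
The bounds max(0,m−m')=0 and min(l+m,l−m')=1 give 2 terms
  k=0: (−1)^1·4.8990/(2)·0.7372^3·0.6757^1 = -0.663117
  k=1: (−1)^2·4.8990/(2)·0.7372^1·0.6757^3 = +0.556985
d^2_{0,-1}(1.4837) = -0.663117 +0.556985 = -0.106132
|D^2_{0,-1}|² = |d^2_{0,-1}(β)|² = (-0.106132)² = 0.011264 (the z-rotation phases have unit modulus)

P=0.0113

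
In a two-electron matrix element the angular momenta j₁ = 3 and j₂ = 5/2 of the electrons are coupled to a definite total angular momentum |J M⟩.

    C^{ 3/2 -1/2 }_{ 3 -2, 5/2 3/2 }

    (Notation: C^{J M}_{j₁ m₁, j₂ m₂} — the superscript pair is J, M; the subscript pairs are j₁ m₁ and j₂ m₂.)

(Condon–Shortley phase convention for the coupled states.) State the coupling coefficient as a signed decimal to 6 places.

j₁+j₂−J=4  J+j₁−j₂=2  J−j₁+j₂=1  j₁+j₂+J+1=8
(j₁±m₁, j₂±m₂, J±M) = (1,5,4,1,1,2)
P² = 192/7
sum k=3..4:
  [3] −1/12 = -1/12
  [4] +1/24 = 1/24
S = -1/24
C² = P²·S² = 1/21 ; C = -0.218218

-0.218218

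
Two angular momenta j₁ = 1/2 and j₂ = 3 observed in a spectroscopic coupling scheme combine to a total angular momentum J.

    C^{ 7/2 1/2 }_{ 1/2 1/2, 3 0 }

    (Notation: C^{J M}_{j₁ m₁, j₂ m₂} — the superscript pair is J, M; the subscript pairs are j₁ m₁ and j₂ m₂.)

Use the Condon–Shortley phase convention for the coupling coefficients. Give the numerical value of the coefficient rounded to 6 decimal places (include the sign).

√[8·0!1!6!/8! · 1!0!3!3!4!3!] = √(5184/7)
  +(−1)^0/∏(0,0,0,3,1,3)! = 1/36  (running 1/36)
⟨..|..⟩ = √(5184/7)·(1/36) = +0.755929

+0.755929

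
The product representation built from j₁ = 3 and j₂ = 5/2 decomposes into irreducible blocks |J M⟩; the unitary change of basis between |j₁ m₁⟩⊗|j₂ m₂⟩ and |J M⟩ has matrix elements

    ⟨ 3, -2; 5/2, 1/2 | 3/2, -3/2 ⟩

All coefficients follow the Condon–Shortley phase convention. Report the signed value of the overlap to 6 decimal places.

−√(2/7) = -0.534522

√[4·4!2!1!/8! · 1!5!3!2!0!3!] = √(288/7)
  +(−1)^3/∏(3,1,2,0,0,1)! = -1/12  (running -1/12)
⟨..|..⟩ = √(288/7)·(-1/12) = -0.534522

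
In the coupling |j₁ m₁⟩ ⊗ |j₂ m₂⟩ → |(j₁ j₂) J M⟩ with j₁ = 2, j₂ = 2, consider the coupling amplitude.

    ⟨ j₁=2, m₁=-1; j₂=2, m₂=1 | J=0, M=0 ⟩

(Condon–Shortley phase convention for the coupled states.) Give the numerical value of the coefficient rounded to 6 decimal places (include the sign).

−√(1/5) ≈ -0.447214

triangle: 4!*0!*0!/5! = 24/120
(j±m)!: 1!*3!*3!*1!*0!*0! = 36
prefactor² = (2J+1)*Δ*N² = 36/5
  k=3: −1/(3!*1!*0!*0!*0!*0!) = -1/6
Σ = -1/6  ⇒  CG² = 36/5*(-1/6)² = 1/5
CG = −√(1/5) = -0.447214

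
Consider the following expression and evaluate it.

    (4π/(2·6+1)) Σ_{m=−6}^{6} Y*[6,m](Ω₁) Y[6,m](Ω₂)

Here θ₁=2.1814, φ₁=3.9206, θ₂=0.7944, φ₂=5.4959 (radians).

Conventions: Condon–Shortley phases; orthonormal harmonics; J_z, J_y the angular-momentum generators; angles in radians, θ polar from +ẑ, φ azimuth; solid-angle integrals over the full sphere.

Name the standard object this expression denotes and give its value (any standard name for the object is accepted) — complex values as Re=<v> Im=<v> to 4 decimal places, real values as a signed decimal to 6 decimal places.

This sum is the spherical-harmonic addition theorem: it equals the Legendre polynomial P_l(cos γ) of the angle γ between the two directions.
Addition theorem: P_6(cos γ) = (4π/13) Σ_m Y*_{lm}(Ω₁) Y_{lm}(Ω₂), m = −6…6:
  m=-6: (-0.005601-0.146005i) × (+0.000721-0.063702i) = -0.009305+0.000251i  (running Σ = -0.009305+0.000251i)
  m=-5: (-0.258339-0.242335i) × (-0.151810-0.154702i) = +0.001729+0.076754i  (running Σ = -0.007576+0.077006i)
  m=-4: (-0.420441+0.010750i) × (-0.406797-0.003071i) = +0.171067-0.003082i  (running Σ = +0.163491+0.073924i)
  m=-3: (-0.087763+0.091194i) × (-0.282995+0.279809i) = -0.000681-0.050364i  (running Σ = +0.162810+0.023559i)
  m=-2: (-0.003775-0.295337i) × (-0.000074+0.019504i) = +0.005761-0.000052i  (running Σ = +0.168571+0.023508i)
  m=-1: (-0.178471-0.176204i) × (-0.257911-0.258886i) = +0.000413+0.091649i  (running Σ = +0.168984+0.115156i)
  m=0: (+0.234078-0.000000i) × (-0.129797+0.000000i) = -0.030383+0.000000i  (running Σ = +0.138601+0.115156i)
  m=1: (+0.178471-0.176204i) × (+0.257911-0.258886i) = +0.000413-0.091649i  (running Σ = +0.139014+0.023508i)
  m=2: (-0.003775+0.295337i) × (-0.000074-0.019504i) = +0.005761+0.000052i  (running Σ = +0.144774+0.023559i)
  m=3: (+0.087763+0.091194i) × (+0.282995+0.279809i) = -0.000681+0.050364i  (running Σ = +0.144094+0.073924i)
  m=4: (-0.420441-0.010750i) × (-0.406797+0.003071i) = +0.171067+0.003082i  (running Σ = +0.315161+0.077006i)
  m=5: (+0.258339-0.242335i) × (+0.151810-0.154702i) = +0.001729-0.076754i  (running Σ = +0.316890+0.000251i)
  m=6: (-0.005601+0.146005i) × (+0.000721+0.063702i) = -0.009305-0.000251i  (running Σ = +0.307585-0.000000i)
Accumulated sum +0.307585-0.000000i; after 4π/(2l+1) scaling, +0.297325-0.000000i ⇒ P_6 = 0.297325

Legendre polynomial (addition theorem), +0.297325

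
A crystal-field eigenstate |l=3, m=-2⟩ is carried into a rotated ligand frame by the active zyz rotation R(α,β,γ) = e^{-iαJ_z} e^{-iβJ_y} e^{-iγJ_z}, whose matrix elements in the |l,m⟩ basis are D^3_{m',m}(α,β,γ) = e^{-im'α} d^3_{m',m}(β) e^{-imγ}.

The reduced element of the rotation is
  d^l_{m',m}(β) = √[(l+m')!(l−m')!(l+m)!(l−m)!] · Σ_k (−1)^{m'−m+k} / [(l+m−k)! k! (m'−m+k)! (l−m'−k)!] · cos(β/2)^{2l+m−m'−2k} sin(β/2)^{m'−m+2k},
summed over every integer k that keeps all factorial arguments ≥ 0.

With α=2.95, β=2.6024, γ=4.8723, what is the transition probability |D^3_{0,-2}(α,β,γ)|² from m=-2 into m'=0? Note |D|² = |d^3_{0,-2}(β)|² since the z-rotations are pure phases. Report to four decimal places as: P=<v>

Split into d^3_{0,-2}(β=2.6024) × two z-phases.
c=cos(2.602400/2)=0.266342, s=sin(2.602400/2)=0.963878; N=√[6·6·1·120]=65.726707
k: max(0,(-2)−(0))=0 … min(3+(-2),3−(0))=1
  k=0: (−1)^2·65.7267/(12)·0.2663^4·0.9639^2 = +0.025607
  k=1: (−1)^3·65.7267/(12)·0.2663^2·0.9639^4 = -0.335375
d^3_{0,-2}(2.6024) = +0.025607 -0.335375 = -0.309767
|D^3_{0,-2}|² = |d^3_{0,-2}(β)|² = (-0.309767)² = 0.095956 (the z-rotation phases have unit modulus)

P=0.0960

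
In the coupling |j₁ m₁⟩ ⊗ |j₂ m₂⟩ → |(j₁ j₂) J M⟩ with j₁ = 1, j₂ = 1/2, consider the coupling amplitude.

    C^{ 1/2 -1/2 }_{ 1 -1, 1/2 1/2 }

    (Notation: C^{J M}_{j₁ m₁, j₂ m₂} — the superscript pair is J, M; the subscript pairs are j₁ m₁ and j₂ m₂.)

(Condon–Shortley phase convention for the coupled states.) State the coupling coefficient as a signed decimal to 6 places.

√[2·1!1!0!/3! · 0!2!1!0!0!1!] = √(2/3)
  +(−1)^1/∏(1,0,1,0,0,0)! = -1  (running -1)
⟨..|..⟩ = √(2/3)·(-1) = -0.816497

-0.816497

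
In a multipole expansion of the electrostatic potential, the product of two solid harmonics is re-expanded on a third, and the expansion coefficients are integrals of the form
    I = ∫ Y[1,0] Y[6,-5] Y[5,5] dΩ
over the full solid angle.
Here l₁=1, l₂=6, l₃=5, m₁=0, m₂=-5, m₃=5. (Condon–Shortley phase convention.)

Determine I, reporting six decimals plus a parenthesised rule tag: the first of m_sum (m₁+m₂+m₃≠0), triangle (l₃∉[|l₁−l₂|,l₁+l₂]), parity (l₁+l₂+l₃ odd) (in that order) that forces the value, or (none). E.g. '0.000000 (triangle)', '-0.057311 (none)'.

m-sum 0 ✓  L=12 even ✓  5≤5≤7 ✓
Π(2lᵢ+1) = 3×13×11 = 429
triangle coeff Δ(1,6,5) = 1/858
Σ_t [1,1]: t=1:−1/14400 = -1/14400
(3j)²=6/143 [(1 6 5; 0 0 0)], sign=+1
Σ_t [1,1]: t=1:−1/3628800 = -1/3628800
(3j)²=1/78 [(1 6 5; 0 -5 5)], sign=-1
⇒ 4πI² = 3/13
I = (-1)√(3/13/(4π)) = -0.13551395
No selection rule forces the value: the integral is nonzero (none).

-0.135514 (none)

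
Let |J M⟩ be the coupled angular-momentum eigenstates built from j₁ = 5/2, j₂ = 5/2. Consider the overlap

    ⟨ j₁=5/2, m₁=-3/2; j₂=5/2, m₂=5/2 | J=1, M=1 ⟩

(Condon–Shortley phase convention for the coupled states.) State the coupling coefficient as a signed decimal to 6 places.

√[3·4!1!1!/7! · 1!4!5!0!2!0!] = √(576/7)
  +(−1)^4/∏(4,0,0,1,1,0)! = 1/24  (running 1/24)
⟨..|..⟩ = √(576/7)·(1/24) = +0.377964

+√(1/7) = +0.377964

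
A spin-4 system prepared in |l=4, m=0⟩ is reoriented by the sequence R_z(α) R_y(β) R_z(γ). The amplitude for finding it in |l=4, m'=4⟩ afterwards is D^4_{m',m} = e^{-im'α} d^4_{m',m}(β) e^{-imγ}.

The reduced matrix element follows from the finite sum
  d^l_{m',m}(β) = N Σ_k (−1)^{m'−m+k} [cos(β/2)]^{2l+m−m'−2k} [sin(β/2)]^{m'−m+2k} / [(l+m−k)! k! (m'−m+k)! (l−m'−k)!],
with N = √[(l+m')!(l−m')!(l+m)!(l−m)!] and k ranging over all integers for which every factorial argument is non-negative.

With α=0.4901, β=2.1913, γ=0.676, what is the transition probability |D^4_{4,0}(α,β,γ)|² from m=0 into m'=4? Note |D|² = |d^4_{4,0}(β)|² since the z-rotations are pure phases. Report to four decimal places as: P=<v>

P=0.0525

Split into d^4_{4,0}(β=2.1913) × two z-phases.
c=cos(2.191300/2)=0.457469, s=sin(2.191300/2)=0.889226; N=√[40320·1·24·24]=4819.161753
The bounds max(0,m−m')=0 and min(l+m,l−m')=0 give 1 term
  k=0: (−1)^4·4819.1618/(576)·0.4575^4·0.8892^4 = +0.229109
d^4_{4,0}(2.1913) = +0.229109
|D^4_{4,0}|² = |d^4_{4,0}(β)|² = (+0.229109)² = 0.052491 (the z-rotation phases have unit modulus)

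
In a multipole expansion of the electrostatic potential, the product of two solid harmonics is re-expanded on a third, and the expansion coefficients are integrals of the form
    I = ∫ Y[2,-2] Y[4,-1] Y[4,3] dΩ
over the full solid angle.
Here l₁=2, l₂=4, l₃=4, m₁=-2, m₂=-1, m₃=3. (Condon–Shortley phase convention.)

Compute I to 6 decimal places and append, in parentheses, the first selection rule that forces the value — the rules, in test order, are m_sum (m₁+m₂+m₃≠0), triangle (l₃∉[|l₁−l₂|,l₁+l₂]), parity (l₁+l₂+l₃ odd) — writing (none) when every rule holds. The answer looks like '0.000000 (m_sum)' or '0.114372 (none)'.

0.159270 (none)

m-sum 0 ✓  L=10 even ✓  2≤4≤6 ✓
Π(2lᵢ+1) = 5×9×9 = 405
triangle coeff Δ(2,4,4) = 1/13860
Σ_t [0,2]: t=0:+1/192 t=1:−1/36 t=2:+1/192 = -5/288
(3j)²=20/693 [(2 4 4; 0 0 0)], sign=-1
Σ_t [2,2]: t=2:+1/480 = 1/480
(3j)²=3/110 [(2 4 4; -2 -1 3)], sign=-1
⇒ 4πI² = 270/847
I = (+1)√(270/847/(4π)) = 0.15927046
No selection rule forces the value: the integral is nonzero (none).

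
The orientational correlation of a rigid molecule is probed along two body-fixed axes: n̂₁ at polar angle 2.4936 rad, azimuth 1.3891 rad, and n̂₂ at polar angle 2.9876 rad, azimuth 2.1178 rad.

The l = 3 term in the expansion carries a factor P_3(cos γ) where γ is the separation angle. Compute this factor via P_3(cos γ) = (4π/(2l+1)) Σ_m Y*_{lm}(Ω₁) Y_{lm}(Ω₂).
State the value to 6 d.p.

Term-by-term m-sum for l=3 (normalisation 4π/7 = 1.795196):
  m=-3: (-0.04757 - 0.07845j) × (0.00150 - 0.00011j) = -0.00008 - 0.00011j  (running Σ = -0.00008 - 0.00011j)
  m=-2: (0.27747 - 0.10552j) × (0.01090 - 0.02111j) = 0.00080 - 0.00701j  (running Σ = 0.00072 - 0.00712j)
  m=-1: (0.07679 + 0.41794j) × (-0.10010 - 0.16437j) = 0.06101 - 0.05446j  (running Σ = 0.06173 - 0.06158j)
  m=0: (-0.05308 + 0.00000j) × (-0.69414 + 0.00000j) = 0.03685 + 0.00000j  (running Σ = 0.09858 - 0.06158j)
  m=1: (-0.07679 + 0.41794j) × (0.10010 - 0.16437j) = 0.06101 + 0.05446j  (running Σ = 0.15959 - 0.00712j)
  m=2: (0.27747 + 0.10552j) × (0.01090 + 0.02111j) = 0.00080 + 0.00701j  (running Σ = 0.16039 - 0.00011j)
  m=3: (0.04757 - 0.07845j) × (-0.00150 - 0.00011j) = -0.00008 + 0.00011j  (running Σ = 0.16031 - 0.00000j)
Accumulated sum 0.16031 - 0.00000j; after 4π/(2l+1) scaling, 0.28778 - 0.00000j ⇒ P_3 = 0.287782

0.287782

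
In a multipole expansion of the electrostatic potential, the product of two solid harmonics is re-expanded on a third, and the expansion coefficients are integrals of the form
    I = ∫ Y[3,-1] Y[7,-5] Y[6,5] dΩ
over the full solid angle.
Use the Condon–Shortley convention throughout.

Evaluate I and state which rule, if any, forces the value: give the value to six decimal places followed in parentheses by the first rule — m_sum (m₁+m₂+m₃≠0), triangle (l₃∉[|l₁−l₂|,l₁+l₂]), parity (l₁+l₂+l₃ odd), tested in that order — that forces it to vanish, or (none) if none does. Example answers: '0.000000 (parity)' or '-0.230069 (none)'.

m-sum = -1 − 5 + 5 = -1 ≠ 0 ⇒ I = 0

0.000000 (m_sum)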